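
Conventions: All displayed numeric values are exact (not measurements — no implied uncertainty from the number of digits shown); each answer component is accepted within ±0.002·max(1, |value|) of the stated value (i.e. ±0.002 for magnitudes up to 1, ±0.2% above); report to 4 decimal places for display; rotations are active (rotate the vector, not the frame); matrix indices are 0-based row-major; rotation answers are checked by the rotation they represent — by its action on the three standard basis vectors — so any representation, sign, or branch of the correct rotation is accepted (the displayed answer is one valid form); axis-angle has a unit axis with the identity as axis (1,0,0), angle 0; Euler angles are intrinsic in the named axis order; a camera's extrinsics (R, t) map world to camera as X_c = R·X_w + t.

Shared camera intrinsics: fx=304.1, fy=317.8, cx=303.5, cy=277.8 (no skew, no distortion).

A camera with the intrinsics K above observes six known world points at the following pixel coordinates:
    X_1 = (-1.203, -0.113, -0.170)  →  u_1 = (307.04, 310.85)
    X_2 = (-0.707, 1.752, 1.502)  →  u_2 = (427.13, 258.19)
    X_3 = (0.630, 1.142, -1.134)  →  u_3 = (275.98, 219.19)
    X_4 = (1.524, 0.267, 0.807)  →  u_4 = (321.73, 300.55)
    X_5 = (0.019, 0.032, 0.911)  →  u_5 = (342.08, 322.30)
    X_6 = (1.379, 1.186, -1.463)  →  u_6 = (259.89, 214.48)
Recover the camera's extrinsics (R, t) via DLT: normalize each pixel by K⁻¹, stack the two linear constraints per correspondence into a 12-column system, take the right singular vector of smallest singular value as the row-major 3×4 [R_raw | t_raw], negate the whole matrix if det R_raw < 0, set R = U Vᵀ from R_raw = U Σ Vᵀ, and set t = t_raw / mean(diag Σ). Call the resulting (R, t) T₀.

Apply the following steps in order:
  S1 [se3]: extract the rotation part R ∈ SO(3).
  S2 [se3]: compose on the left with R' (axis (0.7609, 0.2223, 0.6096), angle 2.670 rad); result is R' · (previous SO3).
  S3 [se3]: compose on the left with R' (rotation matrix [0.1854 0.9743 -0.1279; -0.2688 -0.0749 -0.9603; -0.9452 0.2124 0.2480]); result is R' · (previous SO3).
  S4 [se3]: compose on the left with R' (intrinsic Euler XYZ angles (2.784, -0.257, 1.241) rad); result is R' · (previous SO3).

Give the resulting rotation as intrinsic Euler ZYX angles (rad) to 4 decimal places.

source (pnp_recover): camera pose = R=[-0.2257 0.4856 0.8445; -0.0330 -0.8702 0.4916; 0.9736 0.0831 0.2124], t=(-0.0201, 0.4199, 5.7794)
after S1 (rot_of_se3): [-0.2257 0.4856 0.8445; -0.0330 -0.8702 0.4916; 0.9736 0.0831 0.2124]
after S2 (compose_so3): [0.9048 0.1430 0.4011; -0.1955 0.9763 0.0930; -0.3783 -0.1625 0.9113]
after S3 (compose_so3): [0.0257 0.9985 0.0484; 0.1347 0.0445 -0.9899; -0.9906 0.0319 -0.1333]
after S4 (compose_so3): [0.1366 0.2639 0.9548; 0.2823 -0.9343 0.2178; 0.9495 0.2398 -0.2021]

rotation (euler_zyx) = (1.1202, -1.2518, 2.2711)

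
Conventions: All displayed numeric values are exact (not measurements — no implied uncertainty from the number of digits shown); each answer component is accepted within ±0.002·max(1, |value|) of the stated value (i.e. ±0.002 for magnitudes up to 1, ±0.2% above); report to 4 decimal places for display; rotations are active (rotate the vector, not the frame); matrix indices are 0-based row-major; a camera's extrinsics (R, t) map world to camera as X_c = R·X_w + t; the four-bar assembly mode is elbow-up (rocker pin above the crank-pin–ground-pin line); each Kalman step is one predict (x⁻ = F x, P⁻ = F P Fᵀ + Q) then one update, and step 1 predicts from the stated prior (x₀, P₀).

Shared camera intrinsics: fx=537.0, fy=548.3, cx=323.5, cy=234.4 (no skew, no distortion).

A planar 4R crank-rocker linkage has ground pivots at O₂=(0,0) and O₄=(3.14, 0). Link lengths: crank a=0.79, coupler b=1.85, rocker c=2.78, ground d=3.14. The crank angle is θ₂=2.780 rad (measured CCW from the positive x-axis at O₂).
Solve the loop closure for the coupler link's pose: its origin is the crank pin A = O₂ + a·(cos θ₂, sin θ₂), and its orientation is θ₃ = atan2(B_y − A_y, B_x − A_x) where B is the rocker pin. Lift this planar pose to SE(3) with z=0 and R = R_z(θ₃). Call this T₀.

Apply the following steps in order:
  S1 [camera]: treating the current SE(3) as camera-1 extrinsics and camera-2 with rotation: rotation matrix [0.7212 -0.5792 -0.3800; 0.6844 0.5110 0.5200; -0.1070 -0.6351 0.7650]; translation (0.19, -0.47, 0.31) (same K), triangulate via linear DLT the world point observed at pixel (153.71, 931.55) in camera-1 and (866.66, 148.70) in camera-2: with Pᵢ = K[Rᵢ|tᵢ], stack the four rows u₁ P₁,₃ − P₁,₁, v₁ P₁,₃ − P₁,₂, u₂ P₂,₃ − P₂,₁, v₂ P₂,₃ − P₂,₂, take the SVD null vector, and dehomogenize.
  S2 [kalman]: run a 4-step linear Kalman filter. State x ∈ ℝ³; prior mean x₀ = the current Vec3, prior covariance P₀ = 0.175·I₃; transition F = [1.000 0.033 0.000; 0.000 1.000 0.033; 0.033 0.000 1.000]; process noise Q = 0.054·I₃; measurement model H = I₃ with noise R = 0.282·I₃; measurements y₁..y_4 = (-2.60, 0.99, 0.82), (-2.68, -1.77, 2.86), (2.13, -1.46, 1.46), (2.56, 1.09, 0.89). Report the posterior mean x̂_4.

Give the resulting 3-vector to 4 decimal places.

result = (0.7736, -0.0776, 1.2538)

source (fourbar_fk): coupler pose = R=[0.7973 -0.6036 0.0000; 0.6036 0.7973 0.0000; 0.0000 0.0000 1.0000], t=(-0.7389, 0.2795, 0.0000)
after S1 (triangulate): (0.5654, -0.3300, 0.2813)
after S2 (kf_track): (0.7736, -0.0776, 1.2538)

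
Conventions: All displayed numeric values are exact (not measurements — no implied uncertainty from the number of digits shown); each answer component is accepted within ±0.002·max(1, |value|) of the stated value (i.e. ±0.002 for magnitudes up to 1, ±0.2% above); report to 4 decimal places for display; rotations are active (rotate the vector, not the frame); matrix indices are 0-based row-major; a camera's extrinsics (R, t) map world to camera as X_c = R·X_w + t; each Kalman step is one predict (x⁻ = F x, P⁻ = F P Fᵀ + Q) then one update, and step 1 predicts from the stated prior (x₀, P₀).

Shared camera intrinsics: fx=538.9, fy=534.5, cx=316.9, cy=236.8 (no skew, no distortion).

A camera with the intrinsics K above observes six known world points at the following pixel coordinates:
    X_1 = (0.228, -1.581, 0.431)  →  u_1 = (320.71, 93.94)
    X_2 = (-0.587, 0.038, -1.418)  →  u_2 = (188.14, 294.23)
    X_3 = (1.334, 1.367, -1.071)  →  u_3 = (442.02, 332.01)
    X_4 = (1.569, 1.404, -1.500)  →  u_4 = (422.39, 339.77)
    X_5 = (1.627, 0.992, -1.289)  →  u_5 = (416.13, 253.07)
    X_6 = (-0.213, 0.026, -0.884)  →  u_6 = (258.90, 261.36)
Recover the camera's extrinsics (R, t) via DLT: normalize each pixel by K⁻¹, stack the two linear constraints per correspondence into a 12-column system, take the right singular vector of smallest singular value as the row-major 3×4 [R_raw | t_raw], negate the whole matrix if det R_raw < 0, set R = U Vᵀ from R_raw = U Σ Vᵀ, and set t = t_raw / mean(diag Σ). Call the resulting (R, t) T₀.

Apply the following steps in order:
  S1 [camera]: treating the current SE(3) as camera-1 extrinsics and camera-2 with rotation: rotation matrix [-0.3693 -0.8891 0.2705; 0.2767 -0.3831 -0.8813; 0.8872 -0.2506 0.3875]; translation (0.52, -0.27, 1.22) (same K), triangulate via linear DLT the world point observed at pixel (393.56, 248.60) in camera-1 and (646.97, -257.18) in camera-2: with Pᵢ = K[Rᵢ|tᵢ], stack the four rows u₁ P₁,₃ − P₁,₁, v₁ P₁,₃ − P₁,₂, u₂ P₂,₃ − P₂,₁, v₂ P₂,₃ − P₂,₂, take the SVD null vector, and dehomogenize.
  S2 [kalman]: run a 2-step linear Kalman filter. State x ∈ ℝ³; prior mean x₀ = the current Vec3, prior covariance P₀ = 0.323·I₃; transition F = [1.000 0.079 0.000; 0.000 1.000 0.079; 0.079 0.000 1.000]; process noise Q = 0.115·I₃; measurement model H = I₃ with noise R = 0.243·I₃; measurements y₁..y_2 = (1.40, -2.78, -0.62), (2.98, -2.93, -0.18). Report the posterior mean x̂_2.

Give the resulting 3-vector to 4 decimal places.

source (pnp_recover): camera pose = R=[0.4908 0.4236 0.7614; -0.5351 0.8362 -0.1202; -0.6876 -0.3485 0.6371], t=(0.2699, -0.0300, 5.0400)
after S1 (triangulate): (-0.3092, 0.1134, 0.8577)
after S2 (kf_track): (1.8386, -2.3320, -0.1067)

result = (1.8386, -2.3320, -0.1067)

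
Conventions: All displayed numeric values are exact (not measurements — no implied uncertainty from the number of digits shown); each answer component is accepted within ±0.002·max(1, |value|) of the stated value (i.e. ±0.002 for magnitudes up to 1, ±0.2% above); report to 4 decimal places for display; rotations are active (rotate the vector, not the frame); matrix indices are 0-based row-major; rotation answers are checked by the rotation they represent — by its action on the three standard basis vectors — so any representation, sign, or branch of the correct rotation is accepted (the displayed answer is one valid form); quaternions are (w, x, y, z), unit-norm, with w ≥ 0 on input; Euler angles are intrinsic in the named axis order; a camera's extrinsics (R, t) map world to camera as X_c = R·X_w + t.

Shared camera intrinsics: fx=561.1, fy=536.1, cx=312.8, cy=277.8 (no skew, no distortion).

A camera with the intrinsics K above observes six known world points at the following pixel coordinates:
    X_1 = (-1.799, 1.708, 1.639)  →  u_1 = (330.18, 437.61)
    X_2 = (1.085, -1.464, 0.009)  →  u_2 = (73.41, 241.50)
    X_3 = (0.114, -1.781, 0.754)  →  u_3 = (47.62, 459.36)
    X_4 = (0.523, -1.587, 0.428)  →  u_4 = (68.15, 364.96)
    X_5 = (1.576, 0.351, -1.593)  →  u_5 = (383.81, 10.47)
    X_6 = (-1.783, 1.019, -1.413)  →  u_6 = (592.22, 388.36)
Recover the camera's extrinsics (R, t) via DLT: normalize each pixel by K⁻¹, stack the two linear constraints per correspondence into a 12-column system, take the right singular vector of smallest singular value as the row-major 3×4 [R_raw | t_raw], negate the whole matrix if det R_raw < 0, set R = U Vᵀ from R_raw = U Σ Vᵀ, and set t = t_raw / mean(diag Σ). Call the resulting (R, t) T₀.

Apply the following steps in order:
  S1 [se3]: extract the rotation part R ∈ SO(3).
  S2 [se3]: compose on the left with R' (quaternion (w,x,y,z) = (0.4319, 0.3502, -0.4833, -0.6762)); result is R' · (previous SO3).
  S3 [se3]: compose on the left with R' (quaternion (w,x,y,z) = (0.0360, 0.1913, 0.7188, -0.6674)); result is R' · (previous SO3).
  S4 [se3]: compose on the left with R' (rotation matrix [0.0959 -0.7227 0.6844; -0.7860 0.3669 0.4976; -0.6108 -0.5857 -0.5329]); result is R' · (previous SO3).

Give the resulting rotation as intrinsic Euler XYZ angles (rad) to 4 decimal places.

source (pnp_recover): camera pose = R=[-0.5023 0.3946 -0.7694; -0.8616 -0.3036 0.4068; -0.0730 0.8673 0.4925], t=(-0.1100, 0.2900, 4.2500)
after S1 (rot_of_se3): [-0.5023 0.3946 -0.7694; -0.8616 -0.3036 0.4068; -0.0730 0.8673 0.4925]
after S2 (compose_so3): [0.0452 -0.9980 -0.0453; 0.5754 -0.0111 0.8178; -0.8166 -0.0630 0.5738]
after S3 (compose_so3): [0.3104 0.9316 0.1892; 0.8257 -0.1656 -0.5393; -0.4711 0.3237 -0.8206]
after S4 (compose_so3): [-0.8894 0.4305 -0.1537; -0.1754 -0.6319 -0.7549; -0.4222 -0.6445 0.6375]

rotation (euler_xyz) = (0.8695, -0.1543, -2.6908)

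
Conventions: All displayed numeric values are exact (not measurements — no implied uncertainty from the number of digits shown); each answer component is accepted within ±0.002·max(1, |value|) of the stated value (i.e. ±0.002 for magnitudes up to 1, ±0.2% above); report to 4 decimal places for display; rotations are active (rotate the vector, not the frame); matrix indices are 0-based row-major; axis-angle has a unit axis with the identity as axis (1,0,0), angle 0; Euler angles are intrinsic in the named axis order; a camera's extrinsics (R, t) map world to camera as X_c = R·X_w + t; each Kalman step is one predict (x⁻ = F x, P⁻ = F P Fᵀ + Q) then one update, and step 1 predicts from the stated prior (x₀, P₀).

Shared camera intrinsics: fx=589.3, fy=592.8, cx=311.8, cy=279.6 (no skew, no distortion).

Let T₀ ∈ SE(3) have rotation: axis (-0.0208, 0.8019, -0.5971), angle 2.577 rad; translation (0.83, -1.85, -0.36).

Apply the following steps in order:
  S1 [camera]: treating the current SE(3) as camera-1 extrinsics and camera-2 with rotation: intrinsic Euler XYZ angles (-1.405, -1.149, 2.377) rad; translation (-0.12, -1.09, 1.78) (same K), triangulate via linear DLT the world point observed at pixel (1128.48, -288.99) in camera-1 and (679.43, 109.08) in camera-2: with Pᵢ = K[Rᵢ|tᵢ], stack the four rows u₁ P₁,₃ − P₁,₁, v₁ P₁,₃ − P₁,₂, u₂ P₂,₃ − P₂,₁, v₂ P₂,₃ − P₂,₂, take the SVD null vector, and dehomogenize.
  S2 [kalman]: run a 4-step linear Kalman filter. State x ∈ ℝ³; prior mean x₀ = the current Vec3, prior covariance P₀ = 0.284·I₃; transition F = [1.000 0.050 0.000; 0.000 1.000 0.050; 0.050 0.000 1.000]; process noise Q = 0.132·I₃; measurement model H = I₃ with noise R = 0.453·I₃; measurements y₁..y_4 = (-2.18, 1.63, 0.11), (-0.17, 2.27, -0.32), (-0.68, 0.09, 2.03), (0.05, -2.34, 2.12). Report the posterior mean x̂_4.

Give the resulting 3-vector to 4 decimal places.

result = (-0.4181, -0.4759, 1.1560)

after S1 (triangulate): (-0.9934, -0.5263, -1.1302)
after S2 (kf_track): (-0.4181, -0.4759, 1.1560)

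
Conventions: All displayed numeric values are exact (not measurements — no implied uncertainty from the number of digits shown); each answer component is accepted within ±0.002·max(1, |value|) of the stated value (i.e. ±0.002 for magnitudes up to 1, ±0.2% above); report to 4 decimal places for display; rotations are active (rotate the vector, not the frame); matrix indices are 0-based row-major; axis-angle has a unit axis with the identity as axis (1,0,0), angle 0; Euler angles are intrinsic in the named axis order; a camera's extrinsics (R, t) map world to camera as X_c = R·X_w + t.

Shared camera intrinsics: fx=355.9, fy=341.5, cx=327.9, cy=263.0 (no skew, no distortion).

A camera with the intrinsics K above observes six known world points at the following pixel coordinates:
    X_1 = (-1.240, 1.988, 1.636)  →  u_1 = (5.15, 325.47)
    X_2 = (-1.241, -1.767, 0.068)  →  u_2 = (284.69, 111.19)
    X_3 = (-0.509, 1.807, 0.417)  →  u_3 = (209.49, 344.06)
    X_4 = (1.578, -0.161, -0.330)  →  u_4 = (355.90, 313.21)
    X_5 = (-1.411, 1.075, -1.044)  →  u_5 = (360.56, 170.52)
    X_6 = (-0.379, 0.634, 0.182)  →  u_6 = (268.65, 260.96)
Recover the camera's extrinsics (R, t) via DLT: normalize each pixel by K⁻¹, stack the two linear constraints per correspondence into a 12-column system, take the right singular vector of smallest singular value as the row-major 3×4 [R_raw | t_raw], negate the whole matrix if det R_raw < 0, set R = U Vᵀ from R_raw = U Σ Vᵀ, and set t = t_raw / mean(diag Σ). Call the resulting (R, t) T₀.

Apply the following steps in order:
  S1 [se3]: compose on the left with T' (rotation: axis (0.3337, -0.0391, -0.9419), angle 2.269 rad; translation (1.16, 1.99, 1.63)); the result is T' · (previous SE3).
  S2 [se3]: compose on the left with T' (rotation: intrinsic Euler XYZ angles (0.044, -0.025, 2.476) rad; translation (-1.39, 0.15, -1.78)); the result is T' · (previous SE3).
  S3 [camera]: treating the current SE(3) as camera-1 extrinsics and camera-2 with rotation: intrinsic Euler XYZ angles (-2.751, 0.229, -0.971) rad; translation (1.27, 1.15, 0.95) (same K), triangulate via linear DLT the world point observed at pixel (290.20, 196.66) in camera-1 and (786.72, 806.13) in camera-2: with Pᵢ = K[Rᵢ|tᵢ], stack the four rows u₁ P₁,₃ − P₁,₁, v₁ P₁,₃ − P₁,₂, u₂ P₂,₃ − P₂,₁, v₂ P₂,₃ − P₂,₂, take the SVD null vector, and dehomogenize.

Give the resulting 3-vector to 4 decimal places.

result = (1.9934, -0.2110, 0.1095)

source (pnp_recover): camera pose = R=[0.2708 -0.0602 -0.9608; 0.7362 0.6560 0.1663; 0.6203 -0.7523 0.2220], t=(-0.3200, -0.1900, 4.4900)
after S1 (compose_se3): R=[0.0519 0.8979 0.4371; -0.7936 -0.2286 0.5639; 0.6062 -0.3761 0.7007], t=(-1.2787, 1.4734, 5.3829)
after S2 (compose_se3): R=[0.4339 -0.5555 -0.7093; 0.6285 0.7507 -0.2035; 0.6455 -0.3575 0.6749], t=(-1.4287, -2.0335, 3.5127)
after S3 (triangulate): (1.9934, -0.2110, 0.1095)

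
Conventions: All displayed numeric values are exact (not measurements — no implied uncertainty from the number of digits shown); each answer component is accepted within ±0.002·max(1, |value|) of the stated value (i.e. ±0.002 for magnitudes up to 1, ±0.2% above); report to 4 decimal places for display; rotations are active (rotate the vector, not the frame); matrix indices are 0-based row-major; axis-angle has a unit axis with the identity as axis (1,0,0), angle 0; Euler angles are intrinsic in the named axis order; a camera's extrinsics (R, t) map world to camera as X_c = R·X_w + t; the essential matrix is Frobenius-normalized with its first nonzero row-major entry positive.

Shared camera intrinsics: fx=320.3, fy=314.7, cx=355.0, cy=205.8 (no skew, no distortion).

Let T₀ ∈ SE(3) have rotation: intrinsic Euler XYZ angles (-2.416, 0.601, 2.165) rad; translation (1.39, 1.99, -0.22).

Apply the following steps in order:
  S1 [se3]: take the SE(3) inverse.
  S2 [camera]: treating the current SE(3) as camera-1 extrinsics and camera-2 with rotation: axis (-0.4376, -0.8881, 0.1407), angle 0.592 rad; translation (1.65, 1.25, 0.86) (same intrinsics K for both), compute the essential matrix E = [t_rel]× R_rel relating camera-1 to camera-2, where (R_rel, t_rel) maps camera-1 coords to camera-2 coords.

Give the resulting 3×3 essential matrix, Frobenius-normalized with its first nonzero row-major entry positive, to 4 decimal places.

matrix = [0.3192 0.3431 0.2615; -0.3555 -0.1552 -0.2797; 0.2960 -0.5978 0.1958]

after S1 (invert_se3): R=[-0.4617 -0.4098 -0.7867; -0.6834 0.7297 0.0210; 0.5655 0.5473 -0.6170], t=(1.2843, -0.4976, -2.0109)
after S2 (essential): [0.3192 0.3431 0.2615; -0.3555 -0.1552 -0.2797; 0.2960 -0.5978 0.1958]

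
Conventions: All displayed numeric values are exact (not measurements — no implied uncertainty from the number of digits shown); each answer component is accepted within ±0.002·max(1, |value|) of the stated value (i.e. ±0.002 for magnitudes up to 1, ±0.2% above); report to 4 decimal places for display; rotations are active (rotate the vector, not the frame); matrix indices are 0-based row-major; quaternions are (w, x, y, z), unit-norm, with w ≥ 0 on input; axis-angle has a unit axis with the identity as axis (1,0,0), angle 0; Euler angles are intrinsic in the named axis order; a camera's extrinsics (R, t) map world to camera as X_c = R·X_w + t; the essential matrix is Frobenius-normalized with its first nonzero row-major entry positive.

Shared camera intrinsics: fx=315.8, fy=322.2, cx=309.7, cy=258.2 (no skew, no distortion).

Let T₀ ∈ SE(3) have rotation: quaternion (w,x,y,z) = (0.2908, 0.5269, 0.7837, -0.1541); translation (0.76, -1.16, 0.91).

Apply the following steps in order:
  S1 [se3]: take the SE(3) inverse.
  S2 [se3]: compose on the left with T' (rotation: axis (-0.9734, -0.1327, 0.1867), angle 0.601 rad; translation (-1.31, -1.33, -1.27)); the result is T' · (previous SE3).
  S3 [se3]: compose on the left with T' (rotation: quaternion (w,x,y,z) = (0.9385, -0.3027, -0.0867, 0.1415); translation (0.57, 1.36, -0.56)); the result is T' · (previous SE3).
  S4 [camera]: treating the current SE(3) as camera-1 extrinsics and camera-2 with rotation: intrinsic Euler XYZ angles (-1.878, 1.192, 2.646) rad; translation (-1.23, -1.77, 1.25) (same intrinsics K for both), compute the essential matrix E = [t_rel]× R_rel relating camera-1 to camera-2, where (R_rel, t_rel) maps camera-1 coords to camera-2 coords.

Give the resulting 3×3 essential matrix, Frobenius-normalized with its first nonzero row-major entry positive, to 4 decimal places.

after S1 (invert_se3): R=[-0.2757 0.7361 -0.6181; 0.9154 0.3973 0.0649; 0.2934 -0.5479 -0.7834], t=(1.6260, -0.2938, -0.1456)
after S2 (compose_se3): R=[-0.3805 0.7550 -0.5341; 0.8827 0.1241 -0.4533; -0.2760 -0.6439 -0.7136], t=(0.3409, -1.4443, -1.1578)
after S3 (compose_se3): R=[-0.4791 0.8469 -0.2308; 0.4145 -0.0135 -0.9099; -0.7738 -0.5316 -0.3446], t=(1.4876, -0.2828, -0.6058)
after S4 (essential): [0.6142 -0.1263 0.1583; -0.2793 0.0313 -0.0582; 0.1902 0.6129 -0.2958]

matrix = [0.6142 -0.1263 0.1583; -0.2793 0.0313 -0.0582; 0.1902 0.6129 -0.2958]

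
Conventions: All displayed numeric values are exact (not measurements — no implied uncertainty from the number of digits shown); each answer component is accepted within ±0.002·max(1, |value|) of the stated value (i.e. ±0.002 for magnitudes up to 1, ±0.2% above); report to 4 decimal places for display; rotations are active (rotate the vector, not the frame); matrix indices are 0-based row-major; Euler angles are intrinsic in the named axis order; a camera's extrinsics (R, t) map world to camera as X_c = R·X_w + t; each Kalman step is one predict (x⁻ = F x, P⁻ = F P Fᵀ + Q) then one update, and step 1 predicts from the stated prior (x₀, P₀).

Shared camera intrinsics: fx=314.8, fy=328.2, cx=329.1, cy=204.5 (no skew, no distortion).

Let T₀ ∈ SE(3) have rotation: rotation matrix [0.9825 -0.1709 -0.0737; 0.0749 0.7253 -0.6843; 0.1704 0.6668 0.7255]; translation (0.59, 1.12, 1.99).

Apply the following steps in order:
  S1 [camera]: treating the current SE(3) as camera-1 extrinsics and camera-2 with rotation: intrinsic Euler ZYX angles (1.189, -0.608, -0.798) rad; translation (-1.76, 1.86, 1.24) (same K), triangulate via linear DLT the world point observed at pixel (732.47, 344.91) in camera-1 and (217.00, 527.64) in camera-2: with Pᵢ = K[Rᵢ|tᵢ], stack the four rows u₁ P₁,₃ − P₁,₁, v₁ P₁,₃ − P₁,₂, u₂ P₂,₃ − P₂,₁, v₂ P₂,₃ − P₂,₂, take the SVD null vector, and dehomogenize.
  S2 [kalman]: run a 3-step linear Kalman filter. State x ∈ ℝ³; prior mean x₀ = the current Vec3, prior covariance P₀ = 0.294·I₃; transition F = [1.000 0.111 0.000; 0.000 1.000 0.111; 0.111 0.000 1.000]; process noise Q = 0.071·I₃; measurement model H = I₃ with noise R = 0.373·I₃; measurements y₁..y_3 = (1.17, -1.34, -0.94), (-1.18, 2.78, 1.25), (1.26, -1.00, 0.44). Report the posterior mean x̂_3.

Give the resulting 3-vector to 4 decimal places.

result = (0.6538, -0.0502, 0.4024)

after S1 (triangulate): (1.3928, -0.7959, -0.0793)
after S2 (kf_track): (0.6538, -0.0502, 0.4024)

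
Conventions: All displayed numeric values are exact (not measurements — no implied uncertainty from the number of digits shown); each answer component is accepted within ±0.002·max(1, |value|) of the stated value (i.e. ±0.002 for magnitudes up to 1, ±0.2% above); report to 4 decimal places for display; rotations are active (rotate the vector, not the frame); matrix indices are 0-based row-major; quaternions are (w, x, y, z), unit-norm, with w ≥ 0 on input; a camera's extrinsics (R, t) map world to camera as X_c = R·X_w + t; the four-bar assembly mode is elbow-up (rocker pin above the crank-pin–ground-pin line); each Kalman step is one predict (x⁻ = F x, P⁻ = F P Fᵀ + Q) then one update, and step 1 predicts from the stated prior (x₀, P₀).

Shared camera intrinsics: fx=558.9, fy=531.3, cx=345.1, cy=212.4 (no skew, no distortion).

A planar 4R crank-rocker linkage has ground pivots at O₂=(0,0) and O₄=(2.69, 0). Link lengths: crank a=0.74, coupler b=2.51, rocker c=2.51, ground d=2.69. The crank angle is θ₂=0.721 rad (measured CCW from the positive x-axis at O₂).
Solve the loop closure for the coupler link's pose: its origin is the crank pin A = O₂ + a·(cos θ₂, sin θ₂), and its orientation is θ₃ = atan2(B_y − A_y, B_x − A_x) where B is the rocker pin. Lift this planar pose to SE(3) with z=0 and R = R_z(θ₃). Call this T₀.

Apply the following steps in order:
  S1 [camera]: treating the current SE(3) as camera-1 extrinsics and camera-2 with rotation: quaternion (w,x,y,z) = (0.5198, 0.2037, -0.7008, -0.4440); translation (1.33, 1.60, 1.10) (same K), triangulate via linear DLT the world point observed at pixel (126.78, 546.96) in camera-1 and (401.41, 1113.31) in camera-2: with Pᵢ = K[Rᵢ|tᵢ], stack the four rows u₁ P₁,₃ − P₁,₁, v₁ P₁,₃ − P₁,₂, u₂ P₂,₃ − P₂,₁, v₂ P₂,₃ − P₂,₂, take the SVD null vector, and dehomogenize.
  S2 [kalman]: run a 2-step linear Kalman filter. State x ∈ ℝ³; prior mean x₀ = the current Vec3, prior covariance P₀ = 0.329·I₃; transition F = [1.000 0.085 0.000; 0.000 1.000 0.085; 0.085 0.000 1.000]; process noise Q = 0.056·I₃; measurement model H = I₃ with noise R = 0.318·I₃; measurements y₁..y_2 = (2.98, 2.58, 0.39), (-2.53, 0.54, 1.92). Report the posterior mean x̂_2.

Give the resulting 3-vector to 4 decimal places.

source (fourbar_fk): coupler pose = R=[0.6259 -0.7799 0.0000; 0.7799 0.6259 0.0000; 0.0000 0.0000 1.0000], t=(0.5558, 0.4885, 0.0000)
after S1 (triangulate): (-0.3256, 1.2706, 1.6355)
after S2 (kf_track): (-0.0913, 1.4120, 1.3479)

result = (-0.0913, 1.4120, 1.3479)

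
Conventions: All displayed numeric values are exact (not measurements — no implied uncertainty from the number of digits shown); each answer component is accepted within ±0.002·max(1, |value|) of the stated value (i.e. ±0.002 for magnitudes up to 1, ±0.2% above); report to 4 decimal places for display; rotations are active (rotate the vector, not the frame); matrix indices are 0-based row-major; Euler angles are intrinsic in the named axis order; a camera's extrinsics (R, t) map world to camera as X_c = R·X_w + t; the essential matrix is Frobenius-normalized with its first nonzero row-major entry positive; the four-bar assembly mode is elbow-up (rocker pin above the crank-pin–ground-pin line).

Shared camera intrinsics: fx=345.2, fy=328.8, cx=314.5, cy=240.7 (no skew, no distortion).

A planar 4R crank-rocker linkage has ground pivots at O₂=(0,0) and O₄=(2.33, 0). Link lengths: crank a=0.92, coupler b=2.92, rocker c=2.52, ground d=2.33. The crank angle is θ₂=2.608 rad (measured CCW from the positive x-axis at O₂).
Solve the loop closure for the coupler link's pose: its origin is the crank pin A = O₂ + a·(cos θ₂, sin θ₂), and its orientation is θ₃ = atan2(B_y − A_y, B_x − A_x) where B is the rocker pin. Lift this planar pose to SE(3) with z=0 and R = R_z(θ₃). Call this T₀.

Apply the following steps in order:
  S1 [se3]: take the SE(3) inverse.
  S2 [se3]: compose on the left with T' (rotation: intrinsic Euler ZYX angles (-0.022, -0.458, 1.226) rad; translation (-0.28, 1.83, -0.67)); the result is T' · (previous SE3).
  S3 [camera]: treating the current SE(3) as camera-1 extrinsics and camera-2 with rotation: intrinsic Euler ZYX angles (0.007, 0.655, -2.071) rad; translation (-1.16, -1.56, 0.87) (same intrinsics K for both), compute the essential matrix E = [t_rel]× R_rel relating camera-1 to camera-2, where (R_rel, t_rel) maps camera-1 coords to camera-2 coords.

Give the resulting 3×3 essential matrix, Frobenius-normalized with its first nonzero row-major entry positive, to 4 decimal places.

matrix = [0.0405 -0.0827 0.0406; -0.5289 0.2316 -0.4001; 0.2448 0.6571 0.0687]

source (fourbar_fk): coupler pose = R=[0.7629 -0.6466 0.0000; 0.6466 0.7629 0.0000; 0.0000 0.0000 1.0000], t=(-0.7921, 0.4679, 0.0000)
after S1 (invert_se3): R=[0.7629 0.6466 0.0000; -0.6466 0.7629 0.0000; 0.0000 0.0000 1.0000], t=(0.3017, -0.8691, 0.0000)
after S2 (compose_se3): R=[0.9483 0.2681 -0.1701; -0.2395 0.2520 -0.9376; -0.2085 0.9299 0.3032], t=(0.3457, 1.5224, -1.2703)
after S3 (essential): [0.0405 -0.0827 0.0406; -0.5289 0.2316 -0.4001; 0.2448 0.6571 0.0687]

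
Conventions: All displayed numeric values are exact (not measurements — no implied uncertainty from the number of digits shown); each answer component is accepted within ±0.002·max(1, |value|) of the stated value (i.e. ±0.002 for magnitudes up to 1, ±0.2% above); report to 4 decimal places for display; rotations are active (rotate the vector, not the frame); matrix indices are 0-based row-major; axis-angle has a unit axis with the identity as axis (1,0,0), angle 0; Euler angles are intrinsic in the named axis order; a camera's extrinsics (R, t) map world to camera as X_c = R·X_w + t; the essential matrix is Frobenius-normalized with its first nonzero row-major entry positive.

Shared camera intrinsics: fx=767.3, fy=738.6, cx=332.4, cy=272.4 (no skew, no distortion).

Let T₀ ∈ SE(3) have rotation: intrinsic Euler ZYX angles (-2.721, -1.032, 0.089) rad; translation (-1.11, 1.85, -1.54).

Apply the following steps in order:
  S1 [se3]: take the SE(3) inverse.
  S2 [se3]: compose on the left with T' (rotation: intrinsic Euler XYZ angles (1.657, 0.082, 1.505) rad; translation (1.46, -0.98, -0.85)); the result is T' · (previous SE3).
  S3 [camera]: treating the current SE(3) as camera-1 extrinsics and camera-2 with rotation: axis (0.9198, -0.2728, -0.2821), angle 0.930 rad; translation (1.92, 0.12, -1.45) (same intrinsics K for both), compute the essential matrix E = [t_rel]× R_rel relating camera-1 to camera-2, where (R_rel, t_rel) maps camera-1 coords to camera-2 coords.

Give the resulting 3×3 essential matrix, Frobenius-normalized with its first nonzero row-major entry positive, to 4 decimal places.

after S1 (invert_se3): R=[-0.4684 -0.2095 0.8583; 0.4763 -0.8781 0.0456; 0.7441 0.4302 0.5111], t=(1.1895, 2.2234, 0.8172)
after S2 (compose_se3): R=[-0.4434 0.8947 0.0528; -0.7426 -0.3338 -0.5806; -0.5019 -0.2966 0.8125], t=(-0.6063, -2.0808, 0.3929)
after S3 (essential): [0.6297 -0.0077 -0.2569; 0.0538 0.4515 0.3963; 0.2480 0.2891 0.1691]

matrix = [0.6297 -0.0077 -0.2569; 0.0538 0.4515 0.3963; 0.2480 0.2891 0.1691]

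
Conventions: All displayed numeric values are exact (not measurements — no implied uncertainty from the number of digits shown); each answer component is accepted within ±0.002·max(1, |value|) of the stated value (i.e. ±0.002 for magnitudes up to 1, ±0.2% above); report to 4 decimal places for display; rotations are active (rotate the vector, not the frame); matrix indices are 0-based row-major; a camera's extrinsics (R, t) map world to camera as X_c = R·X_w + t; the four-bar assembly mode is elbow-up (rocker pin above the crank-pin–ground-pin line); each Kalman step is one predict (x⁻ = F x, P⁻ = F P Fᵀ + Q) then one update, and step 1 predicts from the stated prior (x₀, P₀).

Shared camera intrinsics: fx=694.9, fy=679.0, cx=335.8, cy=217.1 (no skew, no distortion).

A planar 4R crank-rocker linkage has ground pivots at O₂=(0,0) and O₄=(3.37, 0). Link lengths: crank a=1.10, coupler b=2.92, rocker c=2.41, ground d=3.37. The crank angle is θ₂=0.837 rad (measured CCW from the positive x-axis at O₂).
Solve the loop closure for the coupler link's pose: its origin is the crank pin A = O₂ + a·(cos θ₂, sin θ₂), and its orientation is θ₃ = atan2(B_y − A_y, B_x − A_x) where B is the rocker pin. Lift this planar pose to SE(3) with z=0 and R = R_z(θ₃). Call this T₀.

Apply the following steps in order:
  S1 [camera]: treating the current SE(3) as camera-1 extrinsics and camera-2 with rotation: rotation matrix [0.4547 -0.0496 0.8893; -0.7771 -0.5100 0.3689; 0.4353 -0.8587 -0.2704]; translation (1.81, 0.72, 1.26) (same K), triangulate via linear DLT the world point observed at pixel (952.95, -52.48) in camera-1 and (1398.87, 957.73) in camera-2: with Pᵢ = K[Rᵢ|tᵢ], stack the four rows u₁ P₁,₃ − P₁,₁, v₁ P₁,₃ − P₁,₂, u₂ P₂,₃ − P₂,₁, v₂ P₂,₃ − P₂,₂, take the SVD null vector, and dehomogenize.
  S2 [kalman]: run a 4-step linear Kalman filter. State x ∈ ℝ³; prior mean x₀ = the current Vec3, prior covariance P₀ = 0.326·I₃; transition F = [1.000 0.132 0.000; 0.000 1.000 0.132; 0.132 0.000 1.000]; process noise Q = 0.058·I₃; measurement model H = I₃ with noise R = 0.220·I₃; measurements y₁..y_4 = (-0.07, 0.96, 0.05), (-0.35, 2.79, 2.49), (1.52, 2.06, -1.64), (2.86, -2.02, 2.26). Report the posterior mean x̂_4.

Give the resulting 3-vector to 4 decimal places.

source (fourbar_fk): coupler pose = R=[0.8396 -0.5432 0.0000; 0.5432 0.8396 0.0000; 0.0000 0.0000 1.0000], t=(0.7367, 0.8169, 0.0000)
after S1 (triangulate): (-0.2185, -1.5845, 1.5921)
after S2 (kf_track): (1.6117, 0.3601, 1.0721)

result = (1.6117, 0.3601, 1.0721)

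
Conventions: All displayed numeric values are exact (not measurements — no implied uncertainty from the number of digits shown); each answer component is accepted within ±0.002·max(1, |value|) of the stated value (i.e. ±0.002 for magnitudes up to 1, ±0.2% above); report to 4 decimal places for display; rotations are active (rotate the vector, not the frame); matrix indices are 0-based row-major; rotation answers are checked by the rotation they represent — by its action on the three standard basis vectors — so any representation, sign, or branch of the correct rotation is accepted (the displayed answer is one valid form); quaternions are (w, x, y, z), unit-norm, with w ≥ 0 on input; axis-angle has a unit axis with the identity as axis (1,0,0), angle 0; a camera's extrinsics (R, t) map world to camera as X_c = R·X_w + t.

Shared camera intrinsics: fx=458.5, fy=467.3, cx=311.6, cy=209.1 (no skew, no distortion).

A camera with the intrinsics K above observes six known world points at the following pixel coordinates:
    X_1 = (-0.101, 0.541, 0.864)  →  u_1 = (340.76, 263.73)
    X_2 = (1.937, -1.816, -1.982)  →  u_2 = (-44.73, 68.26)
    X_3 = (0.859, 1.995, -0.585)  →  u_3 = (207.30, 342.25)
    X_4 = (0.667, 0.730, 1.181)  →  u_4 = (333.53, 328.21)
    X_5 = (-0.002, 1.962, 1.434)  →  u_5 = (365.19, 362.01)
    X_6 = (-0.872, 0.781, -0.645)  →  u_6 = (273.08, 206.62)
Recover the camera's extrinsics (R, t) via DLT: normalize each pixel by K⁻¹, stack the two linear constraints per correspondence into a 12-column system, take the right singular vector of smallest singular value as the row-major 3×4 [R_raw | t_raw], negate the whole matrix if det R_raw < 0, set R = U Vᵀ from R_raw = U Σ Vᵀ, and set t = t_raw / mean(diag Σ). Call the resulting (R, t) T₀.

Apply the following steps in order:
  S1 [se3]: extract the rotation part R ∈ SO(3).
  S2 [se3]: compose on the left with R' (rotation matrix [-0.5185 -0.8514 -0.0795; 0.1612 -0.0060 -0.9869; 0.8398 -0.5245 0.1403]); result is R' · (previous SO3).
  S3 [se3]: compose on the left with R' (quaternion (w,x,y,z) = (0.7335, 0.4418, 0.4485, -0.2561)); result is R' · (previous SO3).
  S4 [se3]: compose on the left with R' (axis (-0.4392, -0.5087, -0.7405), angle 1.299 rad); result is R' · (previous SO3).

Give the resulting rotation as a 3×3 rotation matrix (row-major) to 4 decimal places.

rotation (matrix) = ((0.8435, -0.4373, -0.3118), (0.5344, 0.7413, 0.4060), (0.0536, -0.5091, 0.8590))

source (pnp_recover): camera pose = R=[-0.4950 -0.0543 0.8672; 0.4988 0.7994 0.3348; -0.7114 0.5983 -0.3686], t=(-0.4100, -0.0100, 5.5796)
after S1 (rot_of_se3): [-0.4950 -0.0543 0.8672; 0.4988 0.7994 0.3348; -0.7114 0.5983 -0.3686]
after S2 (compose_so3): [-0.1115 -0.7000 -0.7054; 0.6193 -0.6041 0.5016; -0.7772 -0.3809 0.5009]
after S3 (compose_so3): [0.0906 -0.9573 0.2744; 0.9763 0.0310 -0.2143; 0.1966 0.2873 0.9374]
after S4 (compose_so3): [0.8435 -0.4373 -0.3118; 0.5344 0.7413 0.4060; 0.0536 -0.5091 0.8590]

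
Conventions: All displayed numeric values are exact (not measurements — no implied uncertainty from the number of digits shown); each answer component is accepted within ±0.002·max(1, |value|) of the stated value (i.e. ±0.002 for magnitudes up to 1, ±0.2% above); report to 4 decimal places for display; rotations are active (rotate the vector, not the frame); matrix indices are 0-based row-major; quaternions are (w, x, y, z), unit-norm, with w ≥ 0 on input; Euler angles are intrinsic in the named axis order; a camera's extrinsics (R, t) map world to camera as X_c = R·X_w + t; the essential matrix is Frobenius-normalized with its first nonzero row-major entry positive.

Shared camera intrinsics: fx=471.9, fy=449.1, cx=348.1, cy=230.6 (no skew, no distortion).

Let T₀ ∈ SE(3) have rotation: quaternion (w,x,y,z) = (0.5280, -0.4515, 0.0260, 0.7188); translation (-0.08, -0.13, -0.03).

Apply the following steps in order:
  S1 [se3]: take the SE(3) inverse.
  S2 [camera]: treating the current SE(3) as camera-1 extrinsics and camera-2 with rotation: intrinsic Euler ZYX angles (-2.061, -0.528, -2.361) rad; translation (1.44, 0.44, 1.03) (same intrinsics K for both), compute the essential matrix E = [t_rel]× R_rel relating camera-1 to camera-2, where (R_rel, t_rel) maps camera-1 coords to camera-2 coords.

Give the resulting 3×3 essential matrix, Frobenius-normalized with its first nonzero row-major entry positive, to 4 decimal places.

matrix = [0.1963 0.3129 0.2234; 0.3137 -0.1026 -0.5972; -0.4315 -0.4007 -0.0366]

after S1 (invert_se3): R=[-0.0347 0.7356 -0.6765; -0.7825 -0.4411 -0.4394; -0.6216 0.5142 0.5909], t=(0.0726, -0.1331, 0.0348)
after S2 (essential): [0.1963 0.3129 0.2234; 0.3137 -0.1026 -0.5972; -0.4315 -0.4007 -0.0366]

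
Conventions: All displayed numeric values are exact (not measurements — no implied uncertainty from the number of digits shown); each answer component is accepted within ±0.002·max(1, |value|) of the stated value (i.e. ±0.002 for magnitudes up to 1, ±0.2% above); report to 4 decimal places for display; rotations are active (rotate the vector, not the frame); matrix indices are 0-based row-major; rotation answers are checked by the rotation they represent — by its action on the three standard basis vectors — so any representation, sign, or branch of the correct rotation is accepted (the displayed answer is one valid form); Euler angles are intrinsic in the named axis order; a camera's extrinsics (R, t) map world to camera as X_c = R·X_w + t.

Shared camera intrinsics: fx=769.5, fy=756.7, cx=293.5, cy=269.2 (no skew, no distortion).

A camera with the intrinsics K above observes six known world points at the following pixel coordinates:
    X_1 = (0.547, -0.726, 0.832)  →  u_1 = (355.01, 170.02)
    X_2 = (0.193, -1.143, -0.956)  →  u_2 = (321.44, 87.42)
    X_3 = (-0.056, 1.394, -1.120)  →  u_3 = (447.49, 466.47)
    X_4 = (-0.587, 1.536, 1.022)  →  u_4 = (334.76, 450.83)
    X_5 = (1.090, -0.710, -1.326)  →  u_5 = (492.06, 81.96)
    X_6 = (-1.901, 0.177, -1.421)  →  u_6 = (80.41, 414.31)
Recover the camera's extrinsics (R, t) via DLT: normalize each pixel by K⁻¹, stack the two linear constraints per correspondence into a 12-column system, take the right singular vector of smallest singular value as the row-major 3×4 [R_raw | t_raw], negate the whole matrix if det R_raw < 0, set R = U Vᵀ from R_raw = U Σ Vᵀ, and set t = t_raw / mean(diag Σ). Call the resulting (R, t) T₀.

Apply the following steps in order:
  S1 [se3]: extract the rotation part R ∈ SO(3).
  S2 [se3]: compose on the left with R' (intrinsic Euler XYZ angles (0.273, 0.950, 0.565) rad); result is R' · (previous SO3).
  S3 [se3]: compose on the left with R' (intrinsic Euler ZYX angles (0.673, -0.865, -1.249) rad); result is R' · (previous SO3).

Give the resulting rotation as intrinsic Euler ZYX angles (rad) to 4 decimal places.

source (pnp_recover): camera pose = R=[0.9180 0.3900 -0.0713; -0.3888 0.9208 0.0313; 0.0778 -0.0010 0.9970], t=(0.3800, -0.0300, 5.8800)
after S1 (rot_of_se3): [0.9180 0.3900 -0.0713; -0.3888 0.9208 0.0313; 0.0778 -0.0010 0.9970]
after S2 (compose_so3): [0.6354 -0.0960 0.7662; 0.3606 0.9143 -0.1845; -0.6828 0.3936 0.6156]
after S3 (compose_so3): [0.9871 -0.0196 -0.1591; 0.1044 0.8317 0.5454; 0.1216 -0.5549 0.8230]

rotation (euler_zyx) = (0.1053, -0.1219, -0.5933)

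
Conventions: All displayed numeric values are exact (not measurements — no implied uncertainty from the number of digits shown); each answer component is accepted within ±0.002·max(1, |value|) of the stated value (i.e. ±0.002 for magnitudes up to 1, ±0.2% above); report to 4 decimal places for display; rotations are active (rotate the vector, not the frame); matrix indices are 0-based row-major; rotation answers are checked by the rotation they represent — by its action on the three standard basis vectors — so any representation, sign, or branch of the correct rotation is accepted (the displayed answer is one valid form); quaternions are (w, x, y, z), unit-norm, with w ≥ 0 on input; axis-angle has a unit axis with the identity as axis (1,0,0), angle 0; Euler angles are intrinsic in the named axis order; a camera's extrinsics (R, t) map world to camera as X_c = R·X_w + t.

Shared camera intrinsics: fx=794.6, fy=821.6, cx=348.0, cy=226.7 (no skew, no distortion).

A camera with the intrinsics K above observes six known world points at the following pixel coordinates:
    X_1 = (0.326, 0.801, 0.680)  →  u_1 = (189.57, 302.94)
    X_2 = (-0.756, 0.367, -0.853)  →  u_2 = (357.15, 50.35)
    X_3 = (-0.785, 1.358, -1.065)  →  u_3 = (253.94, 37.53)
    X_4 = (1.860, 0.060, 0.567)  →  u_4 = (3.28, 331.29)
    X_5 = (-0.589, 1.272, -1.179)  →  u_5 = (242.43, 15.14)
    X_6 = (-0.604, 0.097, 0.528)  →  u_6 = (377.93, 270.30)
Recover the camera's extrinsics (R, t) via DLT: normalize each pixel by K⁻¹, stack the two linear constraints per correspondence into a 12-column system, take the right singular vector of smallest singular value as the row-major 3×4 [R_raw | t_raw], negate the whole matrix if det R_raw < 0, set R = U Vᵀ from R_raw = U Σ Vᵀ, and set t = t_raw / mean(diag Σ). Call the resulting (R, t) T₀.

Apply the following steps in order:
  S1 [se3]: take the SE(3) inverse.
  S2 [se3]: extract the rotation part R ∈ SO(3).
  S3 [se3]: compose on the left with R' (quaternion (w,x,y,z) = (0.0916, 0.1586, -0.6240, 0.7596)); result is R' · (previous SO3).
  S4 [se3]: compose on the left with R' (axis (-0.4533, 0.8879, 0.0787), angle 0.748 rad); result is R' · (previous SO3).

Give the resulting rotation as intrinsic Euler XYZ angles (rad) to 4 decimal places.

rotation (euler_xyz) = (2.7107, -0.0754, -0.3616)

source (pnp_recover): camera pose = R=[-0.6274 -0.7786 0.0095; 0.0346 -0.0156 0.9993; -0.7779 0.6273 0.0368], t=(-0.1201, -0.2399, 4.4504)
after S1 (invert_se3): R=[-0.6274 0.0346 -0.7779; -0.7786 -0.0156 0.6273; 0.0095 0.9993 0.0368], t=(3.3950, -2.8890, 0.0772)
after S2 (rot_of_se3): [-0.6274 0.0346 -0.7779; -0.7786 -0.0156 0.6273; 0.0095 0.9993 0.0368]
after S3 (compose_so3): [0.8490 0.0995 0.5189; 0.1867 -0.9753 -0.1184; 0.4943 0.1974 -0.8466]
after S4 (compose_so3): [0.9327 0.3528 -0.0753; 0.2920 -0.8610 -0.4165; -0.2118 0.3665 -0.9060]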